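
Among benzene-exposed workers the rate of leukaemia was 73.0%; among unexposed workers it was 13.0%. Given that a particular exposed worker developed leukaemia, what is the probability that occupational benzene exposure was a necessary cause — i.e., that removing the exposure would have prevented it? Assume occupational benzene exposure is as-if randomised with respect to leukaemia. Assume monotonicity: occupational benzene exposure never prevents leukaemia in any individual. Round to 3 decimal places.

PN ≈ 0.822

p₁ = 0.73, p₀ = 0.13.
Under exogeneity and monotonicity, PN = (p₁ − p₀) / p₁.
PN = (0.73 − 0.13) / 0.73 = 0.6 / 0.73 ≈ 0.8219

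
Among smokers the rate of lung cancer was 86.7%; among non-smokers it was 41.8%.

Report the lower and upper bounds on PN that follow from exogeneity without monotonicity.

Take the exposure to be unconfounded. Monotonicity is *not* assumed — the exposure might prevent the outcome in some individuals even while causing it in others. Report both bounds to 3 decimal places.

0.518 ≤ PN ≤ 0.671

p₁ = 0.867, p₀ = 0.418.
Under exogeneity alone the bounds on PN are max{0,(p₁−p₀)/p₁} ≤ PN ≤ min{1,(1−p₀)/p₁}.
  lower = (p₁ − p₀)/p₁ = 0.449 / 0.867 ≈ 0.5179
  upper = min{1, (1 − p₀)/p₁} = 0.582 / 0.867 ≈ 0.6713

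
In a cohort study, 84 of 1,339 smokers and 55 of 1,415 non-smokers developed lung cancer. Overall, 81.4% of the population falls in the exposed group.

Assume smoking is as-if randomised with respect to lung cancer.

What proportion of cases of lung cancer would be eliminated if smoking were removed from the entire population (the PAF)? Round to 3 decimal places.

PAF ≈ 0.333

p₁ = P(outcome | exposed) = 84/1339 = 0.062733
p₀ = P(outcome | unexposed) = 55/1415 = 0.038869
Overall risk P(Y=1) = π·p₁ + (1−π)·p₀ = 0.814×0.062733 + 0.186×0.038869 = 0.058295.
Under exogeneity, PAF = [P(Y=1) − p₀] / P(Y=1).
PAF = (0.058295 − 0.038869) / 0.058295 ≈ 0.3332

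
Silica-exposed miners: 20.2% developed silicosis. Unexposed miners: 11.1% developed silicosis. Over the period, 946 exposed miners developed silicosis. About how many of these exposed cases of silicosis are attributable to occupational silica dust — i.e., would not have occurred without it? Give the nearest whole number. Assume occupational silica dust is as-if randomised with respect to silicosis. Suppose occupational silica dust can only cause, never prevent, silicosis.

about 426 cases

p₁ = 0.202, p₀ = 0.111.
PN = (p₁ − p₀)/p₁ = (0.202 − 0.111) / 0.202 ≈ 0.45050.
Attributable cases ≈ PN × (exposed cases) = 0.45050 × 946 ≈ 426.17.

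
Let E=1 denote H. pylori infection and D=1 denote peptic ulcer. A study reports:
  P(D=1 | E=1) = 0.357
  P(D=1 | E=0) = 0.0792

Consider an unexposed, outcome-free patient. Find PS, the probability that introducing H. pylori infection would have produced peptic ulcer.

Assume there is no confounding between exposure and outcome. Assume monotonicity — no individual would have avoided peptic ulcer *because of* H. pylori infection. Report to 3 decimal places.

Let p₁ = 0.357, p₀ = 0.0792.
Under exogeneity and monotonicity, PS = (p₁ − p₀) / (1 − p₀).
PS = (0.357 − 0.0792) / (1 − 0.0792) = 0.2778 / 0.9208 ≈ 0.3017

PS ≈ 0.302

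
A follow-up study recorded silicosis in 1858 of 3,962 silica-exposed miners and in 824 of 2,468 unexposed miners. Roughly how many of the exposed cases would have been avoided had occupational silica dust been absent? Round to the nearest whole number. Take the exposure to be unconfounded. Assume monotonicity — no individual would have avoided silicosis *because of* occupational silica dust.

about 535 cases

p₁ = P(outcome | exposed) = 1858/3962 = 0.46896
p₀ = P(outcome | unexposed) = 824/2468 = 0.33387
PN = (p₁ − p₀)/p₁ = (0.46896 − 0.33387) / 0.46896 ≈ 0.28805.
Attributable cases ≈ PN × (exposed cases) = 0.28805 × 1858 ≈ 535.19.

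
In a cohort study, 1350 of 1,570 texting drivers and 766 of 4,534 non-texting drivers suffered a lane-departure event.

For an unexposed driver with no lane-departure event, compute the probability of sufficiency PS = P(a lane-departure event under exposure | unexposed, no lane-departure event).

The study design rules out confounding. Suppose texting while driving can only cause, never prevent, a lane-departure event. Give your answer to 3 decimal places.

p₁ = P(outcome | exposed) = 1350/1570 = 0.85987
p₀ = P(outcome | unexposed) = 766/4534 = 0.16895
Under exogeneity and monotonicity, PS = (p₁ − p₀) / (1 − p₀).
PS = (0.85987 − 0.16895) / (1 − 0.16895) = 0.69093 / 0.83105 ≈ 0.8314

PS ≈ 0.831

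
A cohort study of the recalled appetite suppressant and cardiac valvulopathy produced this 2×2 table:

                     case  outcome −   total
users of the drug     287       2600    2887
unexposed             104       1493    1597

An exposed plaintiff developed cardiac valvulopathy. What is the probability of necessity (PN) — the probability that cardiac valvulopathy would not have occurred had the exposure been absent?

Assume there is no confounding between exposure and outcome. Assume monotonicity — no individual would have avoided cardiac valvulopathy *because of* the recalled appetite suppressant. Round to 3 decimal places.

p₁ = P(outcome | exposed) = 287/2887 = 0.099411
p₀ = P(outcome | unexposed) = 104/1597 = 0.065122
Under exogeneity and monotonicity, PN = (p₁ − p₀) / p₁.
PN = (0.099411 − 0.065122) / 0.099411 = 0.034289 / 0.099411 ≈ 0.3449

PN ≈ 0.345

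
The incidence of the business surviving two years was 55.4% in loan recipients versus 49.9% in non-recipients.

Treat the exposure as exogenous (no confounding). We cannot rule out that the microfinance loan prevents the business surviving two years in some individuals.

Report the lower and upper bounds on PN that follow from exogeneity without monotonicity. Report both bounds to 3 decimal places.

p₁ = 0.554, p₀ = 0.499.
Under exogeneity alone the bounds on PN are max{0,(p₁−p₀)/p₁} ≤ PN ≤ min{1,(1−p₀)/p₁}.
  lower = (p₁ − p₀)/p₁ = 0.055 / 0.554 ≈ 0.0993
  upper = min{1, (1 − p₀)/p₁} = 0.501 / 0.554 ≈ 0.9043

0.099 ≤ PN ≤ 0.904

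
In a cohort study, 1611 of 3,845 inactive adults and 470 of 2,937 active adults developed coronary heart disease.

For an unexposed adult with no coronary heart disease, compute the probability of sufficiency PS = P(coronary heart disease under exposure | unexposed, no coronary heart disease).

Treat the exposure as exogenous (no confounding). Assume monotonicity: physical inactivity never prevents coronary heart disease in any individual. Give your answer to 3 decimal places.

PS ≈ 0.308

p₁ = P(outcome | exposed) = 1611/3845 = 0.41899
p₀ = P(outcome | unexposed) = 470/2937 = 0.16003
Under exogeneity and monotonicity, PS = (p₁ − p₀) / (1 − p₀).
PS = (0.41899 − 0.16003) / (1 − 0.16003) = 0.25896 / 0.83997 ≈ 0.3083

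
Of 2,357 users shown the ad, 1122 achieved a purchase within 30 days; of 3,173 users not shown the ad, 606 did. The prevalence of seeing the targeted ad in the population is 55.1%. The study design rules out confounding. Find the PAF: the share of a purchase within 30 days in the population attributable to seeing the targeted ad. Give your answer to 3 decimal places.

PAF ≈ 0.451

p₁ = P(outcome | exposed) = 1122/2357 = 0.47603
p₀ = P(outcome | unexposed) = 606/3173 = 0.19099
Overall risk P(Y=1) = π·p₁ + (1−π)·p₀ = 0.551×0.47603 + 0.449×0.19099 = 0.34804.
Under exogeneity, PAF = [P(Y=1) − p₀] / P(Y=1).
PAF = (0.34804 − 0.19099) / 0.34804 ≈ 0.4513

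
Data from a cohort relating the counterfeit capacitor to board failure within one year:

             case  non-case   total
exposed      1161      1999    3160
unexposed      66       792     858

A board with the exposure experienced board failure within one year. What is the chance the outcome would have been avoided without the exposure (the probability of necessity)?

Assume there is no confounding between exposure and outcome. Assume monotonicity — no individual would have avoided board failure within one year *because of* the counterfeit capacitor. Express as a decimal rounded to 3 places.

p₁ = P(outcome | exposed) = 1161/3160 = 0.36741
p₀ = P(outcome | unexposed) = 66/858 = 0.076923
Under exogeneity and monotonicity, PN = (p₁ − p₀) / p₁.
PN = (0.36741 − 0.076923) / 0.36741 = 0.29048 / 0.36741 ≈ 0.7906

PN ≈ 0.791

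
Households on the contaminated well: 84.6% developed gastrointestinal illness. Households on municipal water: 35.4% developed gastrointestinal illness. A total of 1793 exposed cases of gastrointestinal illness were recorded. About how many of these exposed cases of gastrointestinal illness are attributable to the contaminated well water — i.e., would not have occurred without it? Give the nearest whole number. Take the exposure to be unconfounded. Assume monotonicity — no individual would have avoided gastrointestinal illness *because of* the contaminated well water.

about 1043 cases

p₁ = 0.846, p₀ = 0.354.
PN = (p₁ − p₀)/p₁ = (0.846 − 0.354) / 0.846 ≈ 0.58156.
Attributable cases ≈ PN × (exposed cases) = 0.58156 × 1793 ≈ 1042.74.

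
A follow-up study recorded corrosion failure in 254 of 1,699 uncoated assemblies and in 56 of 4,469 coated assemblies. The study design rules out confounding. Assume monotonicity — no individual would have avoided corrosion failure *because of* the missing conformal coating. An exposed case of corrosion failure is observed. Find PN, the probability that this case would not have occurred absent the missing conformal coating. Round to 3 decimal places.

PN ≈ 0.916

p₁ = P(outcome | exposed) = 254/1699 = 0.1495
p₀ = P(outcome | unexposed) = 56/4469 = 0.012531
Under exogeneity and monotonicity, PN = (p₁ − p₀) / p₁.
PN = (0.1495 − 0.012531) / 0.1495 = 0.13697 / 0.1495 ≈ 0.9162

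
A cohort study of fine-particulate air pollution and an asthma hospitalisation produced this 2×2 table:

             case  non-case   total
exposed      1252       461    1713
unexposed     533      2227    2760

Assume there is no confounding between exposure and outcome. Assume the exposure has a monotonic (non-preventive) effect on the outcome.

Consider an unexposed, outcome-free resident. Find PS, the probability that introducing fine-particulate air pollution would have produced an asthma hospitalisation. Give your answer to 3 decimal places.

PS ≈ 0.666

p₁ = P(outcome | exposed) = 1252/1713 = 0.73088
p₀ = P(outcome | unexposed) = 533/2760 = 0.19312
Under exogeneity and monotonicity, PS = (p₁ − p₀) / (1 − p₀).
PS = (0.73088 − 0.19312) / (1 − 0.19312) = 0.53777 / 0.80688 ≈ 0.6665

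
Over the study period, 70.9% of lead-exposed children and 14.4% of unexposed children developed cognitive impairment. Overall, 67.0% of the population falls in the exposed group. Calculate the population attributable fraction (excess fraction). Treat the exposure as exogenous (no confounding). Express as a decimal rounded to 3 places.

PAF ≈ 0.724

p₁ = 0.709, p₀ = 0.144.
Overall risk P(Y=1) = π·p₁ + (1−π)·p₀ = 0.67×0.709 + 0.33×0.144 = 0.52255.
Under exogeneity, PAF = [P(Y=1) − p₀] / P(Y=1).
PAF = (0.52255 − 0.144) / 0.52255 ≈ 0.7244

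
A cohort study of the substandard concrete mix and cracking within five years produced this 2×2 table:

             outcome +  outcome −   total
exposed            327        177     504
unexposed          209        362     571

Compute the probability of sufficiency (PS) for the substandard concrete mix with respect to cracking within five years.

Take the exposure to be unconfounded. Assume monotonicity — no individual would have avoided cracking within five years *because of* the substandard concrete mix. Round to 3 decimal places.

p₁ = P(outcome | exposed) = 327/504 = 0.64881
p₀ = P(outcome | unexposed) = 209/571 = 0.36602
Under exogeneity and monotonicity, PS = (p₁ − p₀)/(1 − p₀).
PS = (0.64881 − 0.36602) / 0.63398 ≈ 0.4461

PS ≈ 0.446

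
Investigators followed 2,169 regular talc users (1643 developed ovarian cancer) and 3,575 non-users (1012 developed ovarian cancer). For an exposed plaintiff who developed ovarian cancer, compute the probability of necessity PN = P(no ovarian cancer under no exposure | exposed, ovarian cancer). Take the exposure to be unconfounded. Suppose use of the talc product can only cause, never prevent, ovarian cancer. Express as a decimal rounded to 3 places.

PN ≈ 0.626

p₁ = P(outcome | exposed) = 1643/2169 = 0.75749
p₀ = P(outcome | unexposed) = 1012/3575 = 0.28308
Under exogeneity and monotonicity, PN = (p₁ − p₀) / p₁.
PN = (0.75749 − 0.28308) / 0.75749 = 0.47442 / 0.75749 ≈ 0.6263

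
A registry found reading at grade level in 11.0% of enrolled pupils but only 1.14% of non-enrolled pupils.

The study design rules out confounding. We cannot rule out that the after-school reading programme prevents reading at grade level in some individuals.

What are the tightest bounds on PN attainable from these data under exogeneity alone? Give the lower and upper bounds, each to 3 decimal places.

0.896 ≤ PN ≤ 1.000

p₁ = 0.11, p₀ = 0.0114.
Under exogeneity alone the bounds on PN are max{0,(p₁−p₀)/p₁} ≤ PN ≤ min{1,(1−p₀)/p₁}.
  lower = (p₁ − p₀)/p₁ = 0.0986 / 0.11 ≈ 0.8964
  upper = min{1, (1 − p₀)/p₁} = 0.9886 / 0.11 ≈ 8.9873 → capped at 1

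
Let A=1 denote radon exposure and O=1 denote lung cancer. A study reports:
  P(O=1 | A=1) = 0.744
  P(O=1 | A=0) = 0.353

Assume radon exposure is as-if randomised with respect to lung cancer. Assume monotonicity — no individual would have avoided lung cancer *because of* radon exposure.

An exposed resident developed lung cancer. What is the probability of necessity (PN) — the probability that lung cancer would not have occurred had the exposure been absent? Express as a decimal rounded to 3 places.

Let p₁ = 0.744, p₀ = 0.353.
Under exogeneity and monotonicity, PN = (p₁ − p₀) / p₁.
PN = (0.744 − 0.353) / 0.744 = 0.391 / 0.744 ≈ 0.5255

PN ≈ 0.526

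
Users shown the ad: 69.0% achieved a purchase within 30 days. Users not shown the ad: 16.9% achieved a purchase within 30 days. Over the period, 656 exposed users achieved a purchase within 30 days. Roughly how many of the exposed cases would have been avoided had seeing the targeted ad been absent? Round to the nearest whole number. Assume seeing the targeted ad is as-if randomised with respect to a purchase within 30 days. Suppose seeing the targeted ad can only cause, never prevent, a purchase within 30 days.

p₁ = 0.69, p₀ = 0.169.
PN = (p₁ − p₀)/p₁ = (0.69 − 0.169) / 0.69 ≈ 0.75507.
Attributable cases ≈ PN × (exposed cases) = 0.75507 × 656 ≈ 495.33.

about 495 cases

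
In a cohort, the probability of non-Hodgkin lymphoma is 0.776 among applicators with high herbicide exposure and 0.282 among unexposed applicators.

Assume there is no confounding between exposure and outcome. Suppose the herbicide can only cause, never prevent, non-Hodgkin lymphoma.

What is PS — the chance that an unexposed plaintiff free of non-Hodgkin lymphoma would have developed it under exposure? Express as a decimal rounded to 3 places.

Let p₁ = 0.776, p₀ = 0.282.
Under exogeneity and monotonicity, PS = (p₁ − p₀) / (1 − p₀).
PS = (0.776 − 0.282) / (1 − 0.282) = 0.494 / 0.718 ≈ 0.6880

PS ≈ 0.688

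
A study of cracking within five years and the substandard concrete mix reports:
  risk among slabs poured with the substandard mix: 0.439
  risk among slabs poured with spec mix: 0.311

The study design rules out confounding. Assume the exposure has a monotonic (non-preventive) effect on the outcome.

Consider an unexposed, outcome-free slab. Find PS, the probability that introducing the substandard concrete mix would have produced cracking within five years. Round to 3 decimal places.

Let p₁ = 0.439, p₀ = 0.311.
Under exogeneity and monotonicity, PS = (p₁ − p₀) / (1 − p₀).
PS = (0.439 − 0.311) / (1 − 0.311) = 0.128 / 0.689 ≈ 0.1858

PS ≈ 0.186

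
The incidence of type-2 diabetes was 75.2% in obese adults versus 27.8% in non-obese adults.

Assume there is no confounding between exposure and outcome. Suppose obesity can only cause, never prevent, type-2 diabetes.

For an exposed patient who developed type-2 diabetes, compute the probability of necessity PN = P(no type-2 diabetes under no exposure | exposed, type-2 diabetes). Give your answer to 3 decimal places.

p₁ = 0.752, p₀ = 0.278.
Under exogeneity and monotonicity, PN = (p₁ − p₀) / p₁.
PN = (0.752 − 0.278) / 0.752 = 0.474 / 0.752 ≈ 0.6303

PN ≈ 0.630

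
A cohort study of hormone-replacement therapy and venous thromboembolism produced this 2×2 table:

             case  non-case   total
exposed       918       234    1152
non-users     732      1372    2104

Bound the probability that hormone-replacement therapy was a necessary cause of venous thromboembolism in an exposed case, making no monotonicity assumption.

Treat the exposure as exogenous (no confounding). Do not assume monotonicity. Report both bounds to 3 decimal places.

0.563 ≤ PN ≤ 0.818

p₁ = P(outcome | exposed) = 918/1152 = 0.79688
p₀ = P(outcome | unexposed) = 732/2104 = 0.34791
Under exogeneity alone the bounds on PN are max{0,(p₁−p₀)/p₁} ≤ PN ≤ min{1,(1−p₀)/p₁}.
  lower = (p₁ − p₀)/p₁ = 0.44897 / 0.79688 ≈ 0.5634
  upper = min{1, (1 − p₀)/p₁} = 0.65209 / 0.79688 ≈ 0.8183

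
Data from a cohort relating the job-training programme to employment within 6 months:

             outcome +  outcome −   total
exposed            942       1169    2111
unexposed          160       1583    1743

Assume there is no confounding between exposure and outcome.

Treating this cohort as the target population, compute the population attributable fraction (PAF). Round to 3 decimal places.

PAF ≈ 0.679

p₁ = P(outcome | exposed) = 942/2111 = 0.44623
p₀ = P(outcome | unexposed) = 160/1743 = 0.091796
Exposure prevalence π = 2111/3854 = 0.54774; overall risk P(Y=1) = 0.28594.
Under exogeneity, PAF = [P(Y=1) − p₀]/P(Y=1).
PAF = (0.28594 − 0.091796) / 0.28594 ≈ 0.6790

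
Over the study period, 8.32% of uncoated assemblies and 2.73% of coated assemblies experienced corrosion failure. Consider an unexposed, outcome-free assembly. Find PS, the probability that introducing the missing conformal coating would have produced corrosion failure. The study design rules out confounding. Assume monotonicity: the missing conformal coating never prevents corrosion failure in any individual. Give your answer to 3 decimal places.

PS ≈ 0.057

p₁ = 0.0832, p₀ = 0.0273.
Under exogeneity and monotonicity, PS = (p₁ − p₀) / (1 − p₀).
PS = (0.0832 − 0.0273) / (1 − 0.0273) = 0.0559 / 0.9727 ≈ 0.0575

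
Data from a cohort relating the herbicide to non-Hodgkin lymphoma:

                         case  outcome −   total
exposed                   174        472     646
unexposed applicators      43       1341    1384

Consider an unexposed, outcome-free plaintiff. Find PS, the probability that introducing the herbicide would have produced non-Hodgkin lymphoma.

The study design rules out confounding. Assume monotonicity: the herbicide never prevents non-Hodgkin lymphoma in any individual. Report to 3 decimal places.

PS ≈ 0.246

p₁ = P(outcome | exposed) = 174/646 = 0.26935
p₀ = P(outcome | unexposed) = 43/1384 = 0.031069
Under exogeneity and monotonicity, PS = (p₁ − p₀)/(1 − p₀).
PS = (0.26935 − 0.031069) / 0.96893 ≈ 0.2459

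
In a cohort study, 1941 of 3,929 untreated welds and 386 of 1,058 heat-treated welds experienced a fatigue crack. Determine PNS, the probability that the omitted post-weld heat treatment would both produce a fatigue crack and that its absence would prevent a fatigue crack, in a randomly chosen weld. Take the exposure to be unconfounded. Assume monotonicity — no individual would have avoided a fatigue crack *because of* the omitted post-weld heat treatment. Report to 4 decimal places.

p₁ = P(outcome | exposed) = 1941/3929 = 0.49402
p₀ = P(outcome | unexposed) = 386/1058 = 0.36484
Under exogeneity and monotonicity, PNS = p₁ − p₀.
PNS = 0.49402 − 0.36484 = 0.12918

PNS ≈ 0.1292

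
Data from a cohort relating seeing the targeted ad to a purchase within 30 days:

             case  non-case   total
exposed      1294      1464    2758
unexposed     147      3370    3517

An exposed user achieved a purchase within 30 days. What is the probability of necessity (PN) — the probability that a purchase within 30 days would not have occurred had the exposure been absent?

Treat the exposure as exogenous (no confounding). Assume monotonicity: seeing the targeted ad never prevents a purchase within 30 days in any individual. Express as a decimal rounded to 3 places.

p₁ = P(outcome | exposed) = 1294/2758 = 0.46918
p₀ = P(outcome | unexposed) = 147/3517 = 0.041797
Under exogeneity and monotonicity, PN = (p₁ − p₀)/p₁.
PN = (0.46918 − 0.041797) / 0.46918 ≈ 0.9109

PN ≈ 0.911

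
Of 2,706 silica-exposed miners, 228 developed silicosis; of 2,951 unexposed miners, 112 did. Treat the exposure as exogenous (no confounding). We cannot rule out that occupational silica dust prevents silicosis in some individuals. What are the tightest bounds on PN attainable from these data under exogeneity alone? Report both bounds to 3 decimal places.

0.550 ≤ PN ≤ 1.000

p₁ = P(outcome | exposed) = 228/2706 = 0.084257
p₀ = P(outcome | unexposed) = 112/2951 = 0.037953
Under exogeneity alone the bounds on PN are max{0,(p₁−p₀)/p₁} ≤ PN ≤ min{1,(1−p₀)/p₁}.
  lower = (p₁ − p₀)/p₁ = 0.046304 / 0.084257 ≈ 0.5496
  upper = min{1, (1 − p₀)/p₁} = 0.96205 / 0.084257 ≈ 11.4180 → capped at 1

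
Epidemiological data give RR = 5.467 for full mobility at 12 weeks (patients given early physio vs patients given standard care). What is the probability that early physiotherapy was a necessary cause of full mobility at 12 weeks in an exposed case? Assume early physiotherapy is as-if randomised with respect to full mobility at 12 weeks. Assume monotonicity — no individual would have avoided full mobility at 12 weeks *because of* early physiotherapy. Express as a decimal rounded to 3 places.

PN ≈ 0.817

Under exogeneity and monotonicity, PN = (RR − 1) / RR = 1 − 1/RR.
PN = (5.467 − 1) / 5.467 = 4.467 / 5.467 ≈ 0.8171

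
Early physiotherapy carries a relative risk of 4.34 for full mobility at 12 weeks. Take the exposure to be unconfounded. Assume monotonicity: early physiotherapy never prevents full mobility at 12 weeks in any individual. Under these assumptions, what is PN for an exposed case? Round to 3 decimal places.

Under exogeneity and monotonicity, PN = (RR − 1) / RR = 1 − 1/RR.
PN = (4.34 − 1) / 4.34 = 3.34 / 4.34 ≈ 0.7696

PN ≈ 0.770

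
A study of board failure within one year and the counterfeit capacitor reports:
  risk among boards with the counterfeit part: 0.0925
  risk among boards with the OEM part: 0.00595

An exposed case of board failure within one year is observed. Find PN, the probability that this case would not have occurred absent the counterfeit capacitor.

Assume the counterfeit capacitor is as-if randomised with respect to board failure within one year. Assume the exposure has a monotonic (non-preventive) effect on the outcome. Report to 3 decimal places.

PN ≈ 0.936

Let p₁ = 0.0925, p₀ = 0.00595.
Under exogeneity and monotonicity, PN = (p₁ − p₀) / p₁.
PN = (0.0925 − 0.00595) / 0.0925 = 0.08655 / 0.0925 ≈ 0.9357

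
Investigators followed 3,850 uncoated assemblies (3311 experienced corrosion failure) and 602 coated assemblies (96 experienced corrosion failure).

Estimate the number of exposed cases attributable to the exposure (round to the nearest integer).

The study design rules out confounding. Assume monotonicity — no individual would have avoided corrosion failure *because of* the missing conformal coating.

p₁ = P(outcome | exposed) = 3311/3850 = 0.86
p₀ = P(outcome | unexposed) = 96/602 = 0.15947
PN = (p₁ − p₀)/p₁ = (0.86 − 0.15947) / 0.86 ≈ 0.81457.
Attributable cases ≈ PN × (exposed cases) = 0.81457 × 3311 ≈ 2697.05.

about 2697 cases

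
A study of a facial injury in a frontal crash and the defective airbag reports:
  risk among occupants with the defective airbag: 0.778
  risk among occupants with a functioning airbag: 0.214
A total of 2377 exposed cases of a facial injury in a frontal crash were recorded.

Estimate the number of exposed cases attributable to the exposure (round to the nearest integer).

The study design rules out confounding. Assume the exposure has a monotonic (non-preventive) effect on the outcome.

about 1723 cases

Let p₁ = 0.778, p₀ = 0.214.
PN = (p₁ − p₀)/p₁ = (0.778 − 0.214) / 0.778 ≈ 0.72494.
Attributable cases ≈ PN × (exposed cases) = 0.72494 × 2377 ≈ 1723.17.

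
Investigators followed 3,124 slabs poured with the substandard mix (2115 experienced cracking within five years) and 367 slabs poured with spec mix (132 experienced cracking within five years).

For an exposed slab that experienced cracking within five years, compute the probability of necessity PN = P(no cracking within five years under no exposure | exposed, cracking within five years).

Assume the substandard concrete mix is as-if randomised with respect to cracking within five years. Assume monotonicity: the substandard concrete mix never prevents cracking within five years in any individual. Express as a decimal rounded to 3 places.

PN ≈ 0.469

p₁ = P(outcome | exposed) = 2115/3124 = 0.67702
p₀ = P(outcome | unexposed) = 132/367 = 0.35967
Under exogeneity and monotonicity, PN = (p₁ − p₀) / p₁.
PN = (0.67702 − 0.35967) / 0.67702 = 0.31734 / 0.67702 ≈ 0.4687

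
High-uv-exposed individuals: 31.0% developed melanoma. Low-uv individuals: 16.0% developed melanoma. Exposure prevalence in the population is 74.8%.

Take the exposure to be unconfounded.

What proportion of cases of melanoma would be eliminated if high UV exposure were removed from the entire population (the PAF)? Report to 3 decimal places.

PAF ≈ 0.412

p₁ = 0.31, p₀ = 0.16.
Overall risk P(Y=1) = π·p₁ + (1−π)·p₀ = 0.748×0.31 + 0.252×0.16 = 0.2722.
Under exogeneity, PAF = [P(Y=1) − p₀] / P(Y=1).
PAF = (0.2722 − 0.16) / 0.2722 ≈ 0.4122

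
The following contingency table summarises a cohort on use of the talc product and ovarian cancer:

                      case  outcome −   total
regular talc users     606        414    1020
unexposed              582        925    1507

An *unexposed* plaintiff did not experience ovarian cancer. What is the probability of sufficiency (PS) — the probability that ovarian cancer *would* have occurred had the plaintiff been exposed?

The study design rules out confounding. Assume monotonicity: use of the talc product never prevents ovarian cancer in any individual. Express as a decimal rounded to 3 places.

p₁ = P(outcome | exposed) = 606/1020 = 0.59412
p₀ = P(outcome | unexposed) = 582/1507 = 0.3862
Under exogeneity and monotonicity, PS = (p₁ − p₀)/(1 − p₀).
PS = (0.59412 − 0.3862) / 0.6138 ≈ 0.3387

PS ≈ 0.339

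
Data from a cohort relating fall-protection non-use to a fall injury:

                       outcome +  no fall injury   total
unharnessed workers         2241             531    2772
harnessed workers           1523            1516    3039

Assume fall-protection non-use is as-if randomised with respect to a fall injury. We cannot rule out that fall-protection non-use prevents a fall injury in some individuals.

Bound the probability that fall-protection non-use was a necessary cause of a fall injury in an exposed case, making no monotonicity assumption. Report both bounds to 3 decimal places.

p₁ = P(outcome | exposed) = 2241/2772 = 0.80844
p₀ = P(outcome | unexposed) = 1523/3039 = 0.50115
Under exogeneity alone the bounds on PN are max{0,(p₁−p₀)/p₁} ≤ PN ≤ min{1,(1−p₀)/p₁}.
  lower = (p₁ − p₀)/p₁ = 0.30729 / 0.80844 ≈ 0.3801
  upper = min{1, (1 − p₀)/p₁} = 0.49885 / 0.80844 ≈ 0.6170

0.380 ≤ PN ≤ 0.617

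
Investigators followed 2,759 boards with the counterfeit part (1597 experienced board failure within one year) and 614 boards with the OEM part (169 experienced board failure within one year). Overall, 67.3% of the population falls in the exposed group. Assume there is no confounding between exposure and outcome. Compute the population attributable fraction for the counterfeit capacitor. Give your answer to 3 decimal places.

PAF ≈ 0.426

p₁ = P(outcome | exposed) = 1597/2759 = 0.57883
p₀ = P(outcome | unexposed) = 169/614 = 0.27524
Overall risk P(Y=1) = π·p₁ + (1−π)·p₀ = 0.673×0.57883 + 0.327×0.27524 = 0.47956.
Under exogeneity, PAF = [P(Y=1) − p₀] / P(Y=1).
PAF = (0.47956 − 0.27524) / 0.47956 ≈ 0.4260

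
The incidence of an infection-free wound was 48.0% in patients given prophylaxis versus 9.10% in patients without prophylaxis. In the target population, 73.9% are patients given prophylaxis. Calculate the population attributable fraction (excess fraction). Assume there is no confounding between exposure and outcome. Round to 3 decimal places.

PAF ≈ 0.760

p₁ = 0.48, p₀ = 0.091.
Overall risk P(Y=1) = π·p₁ + (1−π)·p₀ = 0.739×0.48 + 0.261×0.091 = 0.37847.
Under exogeneity, PAF = [P(Y=1) − p₀] / P(Y=1).
PAF = (0.37847 − 0.091) / 0.37847 ≈ 0.7596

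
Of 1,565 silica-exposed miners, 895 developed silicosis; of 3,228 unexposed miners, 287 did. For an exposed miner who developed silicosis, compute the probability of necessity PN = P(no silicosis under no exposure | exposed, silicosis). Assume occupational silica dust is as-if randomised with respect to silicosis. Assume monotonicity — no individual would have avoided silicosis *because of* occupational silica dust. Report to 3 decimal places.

p₁ = P(outcome | exposed) = 895/1565 = 0.57188
p₀ = P(outcome | unexposed) = 287/3228 = 0.08891
Under exogeneity and monotonicity, PN = (p₁ − p₀) / p₁.
PN = (0.57188 − 0.08891) / 0.57188 = 0.48298 / 0.57188 ≈ 0.8445

PN ≈ 0.845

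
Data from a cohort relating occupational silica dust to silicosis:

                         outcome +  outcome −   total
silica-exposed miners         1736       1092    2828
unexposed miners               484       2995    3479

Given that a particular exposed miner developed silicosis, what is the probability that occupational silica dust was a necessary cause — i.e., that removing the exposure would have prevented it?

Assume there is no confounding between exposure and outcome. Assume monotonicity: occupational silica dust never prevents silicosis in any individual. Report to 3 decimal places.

PN ≈ 0.773

p₁ = P(outcome | exposed) = 1736/2828 = 0.61386
p₀ = P(outcome | unexposed) = 484/3479 = 0.13912
Under exogeneity and monotonicity, PN = (p₁ − p₀)/p₁.
PN = (0.61386 − 0.13912) / 0.61386 ≈ 0.7734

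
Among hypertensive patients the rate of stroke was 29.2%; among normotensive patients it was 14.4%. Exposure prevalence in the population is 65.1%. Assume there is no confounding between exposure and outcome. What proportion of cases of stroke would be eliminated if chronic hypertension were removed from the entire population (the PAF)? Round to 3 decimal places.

PAF ≈ 0.401

p₁ = 0.292, p₀ = 0.144.
Overall risk P(Y=1) = π·p₁ + (1−π)·p₀ = 0.651×0.292 + 0.349×0.144 = 0.24035.
Under exogeneity, PAF = [P(Y=1) − p₀] / P(Y=1).
PAF = (0.24035 − 0.144) / 0.24035 ≈ 0.4009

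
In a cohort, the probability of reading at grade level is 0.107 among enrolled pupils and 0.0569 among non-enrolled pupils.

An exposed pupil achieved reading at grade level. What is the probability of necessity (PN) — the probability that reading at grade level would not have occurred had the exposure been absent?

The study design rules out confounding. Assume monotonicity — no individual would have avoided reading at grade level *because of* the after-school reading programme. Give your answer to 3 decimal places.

Let p₁ = 0.107, p₀ = 0.0569.
Under exogeneity and monotonicity, PN = (p₁ − p₀) / p₁.
PN = (0.107 − 0.0569) / 0.107 = 0.0501 / 0.107 ≈ 0.4682

PN ≈ 0.468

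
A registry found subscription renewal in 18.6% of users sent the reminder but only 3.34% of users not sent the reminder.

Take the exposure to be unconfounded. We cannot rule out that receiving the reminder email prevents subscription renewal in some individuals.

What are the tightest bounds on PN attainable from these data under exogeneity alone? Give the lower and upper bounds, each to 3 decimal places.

0.820 ≤ PN ≤ 1.000

p₁ = 0.186, p₀ = 0.0334.
Under exogeneity alone the bounds on PN are max{0,(p₁−p₀)/p₁} ≤ PN ≤ min{1,(1−p₀)/p₁}.
  lower = (p₁ − p₀)/p₁ = 0.1526 / 0.186 ≈ 0.8204
  upper = min{1, (1 − p₀)/p₁} = 0.9666 / 0.186 ≈ 5.1968 → capped at 1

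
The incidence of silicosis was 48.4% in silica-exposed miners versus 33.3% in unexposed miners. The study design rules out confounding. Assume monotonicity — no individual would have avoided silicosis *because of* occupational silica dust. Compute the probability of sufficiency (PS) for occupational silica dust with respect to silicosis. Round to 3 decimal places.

PS ≈ 0.226

p₁ = 0.484, p₀ = 0.333.
Under exogeneity and monotonicity, PS = (p₁ − p₀) / (1 − p₀).
PS = (0.484 − 0.333) / (1 − 0.333) = 0.151 / 0.667 ≈ 0.2264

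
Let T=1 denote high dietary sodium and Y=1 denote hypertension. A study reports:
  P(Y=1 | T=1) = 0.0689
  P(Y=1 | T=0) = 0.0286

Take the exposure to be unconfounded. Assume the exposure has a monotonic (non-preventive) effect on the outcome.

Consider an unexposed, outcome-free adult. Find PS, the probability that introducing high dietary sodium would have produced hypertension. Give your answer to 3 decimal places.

PS ≈ 0.041

Let p₁ = 0.0689, p₀ = 0.0286.
Under exogeneity and monotonicity, PS = (p₁ − p₀) / (1 − p₀).
PS = (0.0689 − 0.0286) / (1 − 0.0286) = 0.0403 / 0.9714 ≈ 0.0415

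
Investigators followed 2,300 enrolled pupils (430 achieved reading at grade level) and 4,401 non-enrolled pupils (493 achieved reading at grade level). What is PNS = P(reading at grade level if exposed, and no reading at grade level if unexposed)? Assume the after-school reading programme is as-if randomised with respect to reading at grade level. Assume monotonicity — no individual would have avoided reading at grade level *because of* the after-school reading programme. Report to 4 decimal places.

p₁ = P(outcome | exposed) = 430/2300 = 0.18696
p₀ = P(outcome | unexposed) = 493/4401 = 0.11202
Under exogeneity and monotonicity, PNS = p₁ − p₀.
PNS = 0.18696 − 0.11202 = 0.074937

PNS ≈ 0.0749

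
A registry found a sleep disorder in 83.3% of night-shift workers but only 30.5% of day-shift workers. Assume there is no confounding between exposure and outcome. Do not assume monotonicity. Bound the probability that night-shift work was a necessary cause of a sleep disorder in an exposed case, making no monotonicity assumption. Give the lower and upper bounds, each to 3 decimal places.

p₁ = 0.833, p₀ = 0.305.
Under exogeneity alone the bounds on PN are max{0,(p₁−p₀)/p₁} ≤ PN ≤ min{1,(1−p₀)/p₁}.
  lower = (p₁ − p₀)/p₁ = 0.528 / 0.833 ≈ 0.6339
  upper = min{1, (1 − p₀)/p₁} = 0.695 / 0.833 ≈ 0.8343

0.634 ≤ PN ≤ 0.834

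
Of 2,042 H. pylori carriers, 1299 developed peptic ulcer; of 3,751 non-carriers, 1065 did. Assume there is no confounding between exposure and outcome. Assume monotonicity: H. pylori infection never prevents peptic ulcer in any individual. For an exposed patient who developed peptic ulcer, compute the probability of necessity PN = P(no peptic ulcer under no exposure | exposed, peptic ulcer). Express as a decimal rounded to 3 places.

PN ≈ 0.554

p₁ = P(outcome | exposed) = 1299/2042 = 0.63614
p₀ = P(outcome | unexposed) = 1065/3751 = 0.28392
Under exogeneity and monotonicity, PN = (p₁ − p₀) / p₁.
PN = (0.63614 − 0.28392) / 0.63614 = 0.35222 / 0.63614 ≈ 0.5537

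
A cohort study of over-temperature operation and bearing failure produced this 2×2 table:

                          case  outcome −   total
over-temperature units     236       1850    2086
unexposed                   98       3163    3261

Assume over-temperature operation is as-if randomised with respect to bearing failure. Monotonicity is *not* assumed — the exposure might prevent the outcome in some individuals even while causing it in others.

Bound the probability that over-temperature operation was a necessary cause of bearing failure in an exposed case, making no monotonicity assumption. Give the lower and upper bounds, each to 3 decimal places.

p₁ = P(outcome | exposed) = 236/2086 = 0.11314
p₀ = P(outcome | unexposed) = 98/3261 = 0.030052
Under exogeneity alone the bounds on PN are max{0,(p₁−p₀)/p₁} ≤ PN ≤ min{1,(1−p₀)/p₁}.
  lower = (p₁ − p₀)/p₁ = 0.083083 / 0.11314 ≈ 0.7344
  upper = min{1, (1 − p₀)/p₁} = 0.96995 / 0.11314 ≈ 8.5734 → capped at 1

0.734 ≤ PN ≤ 1.000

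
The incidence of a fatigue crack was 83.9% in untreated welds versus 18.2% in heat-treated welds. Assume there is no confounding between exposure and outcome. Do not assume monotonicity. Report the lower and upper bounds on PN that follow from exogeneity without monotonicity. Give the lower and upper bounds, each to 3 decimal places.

0.783 ≤ PN ≤ 0.975

p₁ = 0.839, p₀ = 0.182.
Under exogeneity alone the bounds on PN are max{0,(p₁−p₀)/p₁} ≤ PN ≤ min{1,(1−p₀)/p₁}.
  lower = (p₁ − p₀)/p₁ = 0.657 / 0.839 ≈ 0.7831
  upper = min{1, (1 − p₀)/p₁} = 0.818 / 0.839 ≈ 0.9750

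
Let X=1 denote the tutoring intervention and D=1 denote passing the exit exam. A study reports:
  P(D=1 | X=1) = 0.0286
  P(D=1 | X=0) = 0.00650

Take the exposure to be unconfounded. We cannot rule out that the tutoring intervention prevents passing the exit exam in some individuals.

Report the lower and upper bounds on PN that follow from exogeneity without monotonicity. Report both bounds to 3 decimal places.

Let p₁ = 0.0286, p₀ = 0.0065.
Under exogeneity alone the bounds on PN are max{0,(p₁−p₀)/p₁} ≤ PN ≤ min{1,(1−p₀)/p₁}.
  lower = (p₁ − p₀)/p₁ = 0.0221 / 0.0286 ≈ 0.7727
  upper = min{1, (1 − p₀)/p₁} = 0.9935 / 0.0286 ≈ 34.7378 → capped at 1

0.773 ≤ PN ≤ 1.000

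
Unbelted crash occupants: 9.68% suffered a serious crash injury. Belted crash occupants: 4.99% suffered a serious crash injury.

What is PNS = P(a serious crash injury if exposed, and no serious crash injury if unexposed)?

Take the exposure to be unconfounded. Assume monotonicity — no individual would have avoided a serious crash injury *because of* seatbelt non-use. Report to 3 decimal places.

p₁ = 0.0968, p₀ = 0.0499.
Under exogeneity and monotonicity, PNS = p₁ − p₀.
PNS = 0.0968 − 0.0499 = 0.0469

PNS ≈ 0.047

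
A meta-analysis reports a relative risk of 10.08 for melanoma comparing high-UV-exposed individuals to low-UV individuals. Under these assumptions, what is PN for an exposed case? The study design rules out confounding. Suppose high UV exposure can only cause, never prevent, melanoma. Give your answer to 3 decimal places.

Under exogeneity and monotonicity, PN = (RR − 1) / RR = 1 − 1/RR.
PN = (10.08 − 1) / 10.08 = 9.08 / 10.08 ≈ 0.9008

PN ≈ 0.901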